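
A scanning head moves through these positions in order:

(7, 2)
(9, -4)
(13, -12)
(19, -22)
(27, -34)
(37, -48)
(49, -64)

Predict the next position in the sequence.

First differences are (+2, -6), (+4, -8), (+6, -10), (+8, -12), (+10, -14), (+12, -16); their common second difference is (+2, -2) (constant acceleration).
step 7: (49, -64) + (+14, -18) → (63, -82)

(63, -82)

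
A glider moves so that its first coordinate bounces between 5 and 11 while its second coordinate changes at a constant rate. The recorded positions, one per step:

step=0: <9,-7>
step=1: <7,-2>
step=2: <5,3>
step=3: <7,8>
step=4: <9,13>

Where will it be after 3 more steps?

<7,28>

The first coordinate travels 2 per step and bounces off the walls at 5 and 11.
  step 5: 9 → 11
  step 6: 11 → 9
  step 7: 9 → 7
The second coordinate changes by +5 each step: at step 7 it is 28.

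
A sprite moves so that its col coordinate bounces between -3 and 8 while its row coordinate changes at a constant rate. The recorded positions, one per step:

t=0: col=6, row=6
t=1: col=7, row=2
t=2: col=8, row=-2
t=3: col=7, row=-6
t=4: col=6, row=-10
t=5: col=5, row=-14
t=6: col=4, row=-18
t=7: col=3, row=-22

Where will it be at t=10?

col=0, row=-34

The col coordinate reflects between -3 and 8, moving 1 per step.
  step 8: 3 → 2
  step 9: 2 → 1
  step 10: 1 → 0
The row coordinate changes by -4 each step: at step 10 it is -34.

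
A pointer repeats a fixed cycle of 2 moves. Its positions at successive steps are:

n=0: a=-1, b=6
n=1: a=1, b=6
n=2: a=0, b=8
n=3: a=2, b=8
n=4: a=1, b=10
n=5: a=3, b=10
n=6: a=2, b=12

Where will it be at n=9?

a=5, b=14

Differencing gives (+2, +0), (-1, +2), (+2, +0), (-1, +2), (+2, +0), (-1, +2). This is the pattern (+2, +0), (-1, +2) repeated.
step 7: apply (+2, +0) → a=4, b=12
step 8: apply (-1, +2) → a=3, b=14
step 9: apply (+2, +0) → a=5, b=14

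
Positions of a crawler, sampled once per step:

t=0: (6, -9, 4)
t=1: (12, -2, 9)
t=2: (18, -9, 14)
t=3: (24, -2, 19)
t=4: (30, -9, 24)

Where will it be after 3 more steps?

(48, -2, 39)

First: linear, +6 per step → 48 at step 7.
Second: cycles through -9, -2 every 2 steps. Step 7 lands at position 1 of the cycle → -2.
Third: linear, +5 per step → 39 at step 7.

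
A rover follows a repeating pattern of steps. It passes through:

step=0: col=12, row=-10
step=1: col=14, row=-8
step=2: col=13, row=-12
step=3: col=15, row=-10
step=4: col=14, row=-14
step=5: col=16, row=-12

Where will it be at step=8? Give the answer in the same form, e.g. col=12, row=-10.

The moves between consecutive positions are (+2, +2), (-1, -4), (+2, +2), (-1, -4), (+2, +2); they repeat the 2-cycle [(+2, +2), (-1, -4)].
step 6: apply (-1, -4) → col=15, row=-16
step 7: apply (+2, +2) → col=17, row=-14
step 8: apply (-1, -4) → col=16, row=-18

col=16, row=-18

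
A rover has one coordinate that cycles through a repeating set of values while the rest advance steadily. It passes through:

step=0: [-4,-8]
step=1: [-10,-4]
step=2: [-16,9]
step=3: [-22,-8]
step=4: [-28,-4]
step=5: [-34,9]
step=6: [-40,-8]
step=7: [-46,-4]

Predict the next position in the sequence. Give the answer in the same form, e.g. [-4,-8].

[-52,9]

First: linear, -6 per step → -52 at step 8.
Second: cycles through -8, -4, 9 every 3 steps. Step 8 lands at position 2 of the cycle → 9.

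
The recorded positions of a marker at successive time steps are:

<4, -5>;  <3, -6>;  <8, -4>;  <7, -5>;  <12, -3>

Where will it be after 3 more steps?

Step-to-step displacements: <-1, -1>, <+5, +2>, <-1, -1>, <+5, +2> — a repeating cycle of length 2.
step 5: apply <-1, -1> → <11, -4>
step 6: apply <+5, +2> → <16, -2>
step 7: apply <-1, -1> → <15, -3>

<15, -3>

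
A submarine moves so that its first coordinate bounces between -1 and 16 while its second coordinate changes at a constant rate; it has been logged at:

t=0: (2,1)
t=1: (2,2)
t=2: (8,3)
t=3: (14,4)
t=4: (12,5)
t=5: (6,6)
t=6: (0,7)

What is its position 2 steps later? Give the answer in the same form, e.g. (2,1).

(10,9)

The first coordinate travels 6 per step and bounces off the walls at -1 and 16.
  step 7: 0 → 4
  step 8: 4 → 10
The second coordinate changes by +1 each step: at step 8 it is 9.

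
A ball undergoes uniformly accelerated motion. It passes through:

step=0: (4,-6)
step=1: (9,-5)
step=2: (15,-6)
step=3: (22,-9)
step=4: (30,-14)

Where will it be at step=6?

Taking differences between consecutive positions: (+5,+1), (+6,-1), (+7,-3), (+8,-5). These grow by (+1,-2) each step.
step 5: (30,-14) + (+9,-7) → (39,-21)
step 6: (39,-21) + (+10,-9) → (49,-30)

(49,-30)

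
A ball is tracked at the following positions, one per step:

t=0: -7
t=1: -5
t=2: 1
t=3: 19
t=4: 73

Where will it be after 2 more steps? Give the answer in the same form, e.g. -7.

721

Step-to-step displacements: +2, +6, +18, +54; each is 3× the previous.
step 5: 73 + 162 → 235
step 6: 235 + 486 → 721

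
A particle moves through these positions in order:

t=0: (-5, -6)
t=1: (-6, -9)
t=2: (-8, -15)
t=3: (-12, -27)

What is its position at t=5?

The jumps are (-1, -3), (-2, -6), (-4, -12) — a geometric progression with ratio 2.
step 4: (-12, -27) + (-8, -24) → (-20, -51)
step 5: (-20, -51) + (-16, -48) → (-36, -99)

(-36, -99)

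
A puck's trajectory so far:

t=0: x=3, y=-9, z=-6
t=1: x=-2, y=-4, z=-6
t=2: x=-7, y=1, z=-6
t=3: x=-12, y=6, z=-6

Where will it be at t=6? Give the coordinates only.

x=-27, y=21, z=-6

The position changes by (-5,+5,+0) every step.
step 4: x=-12, y=6, z=-6 + (-5,+5,+0) → x=-17, y=11, z=-6
step 5: x=-17, y=11, z=-6 + (-5,+5,+0) → x=-22, y=16, z=-6
step 6: x=-22, y=16, z=-6 + (-5,+5,+0) → x=-27, y=21, z=-6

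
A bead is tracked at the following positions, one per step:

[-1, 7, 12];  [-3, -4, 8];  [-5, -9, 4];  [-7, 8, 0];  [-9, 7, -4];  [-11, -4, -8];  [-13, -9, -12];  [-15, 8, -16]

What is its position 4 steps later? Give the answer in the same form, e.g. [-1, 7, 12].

First: linear, -2 per step → -23 at step 11.
Second: cycles through 7, -4, -9, 8 every 4 steps. Step 11 lands at position 3 of the cycle → 8.
Third: linear, -4 per step → -32 at step 11.

[-23, 8, -32]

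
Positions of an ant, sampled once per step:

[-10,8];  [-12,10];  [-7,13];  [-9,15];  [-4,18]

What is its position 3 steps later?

[-3,25]

Differencing gives [-2,+2], [+5,+3], [-2,+2], [+5,+3]. This is the pattern [-2,+2], [+5,+3] repeated.
step 5: apply [-2,+2] → [-6,20]
step 6: apply [+5,+3] → [-1,23]
step 7: apply [-2,+2] → [-3,25]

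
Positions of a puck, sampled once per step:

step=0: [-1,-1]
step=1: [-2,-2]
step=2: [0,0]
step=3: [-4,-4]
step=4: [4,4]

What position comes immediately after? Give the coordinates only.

[-12,-12]

Step-to-step displacements: [-1,-1], [+2,+2], [-4,-4], [+8,+8]; each is -2× the previous.
step 5: [4,4] + [-16,-16] → [-12,-12]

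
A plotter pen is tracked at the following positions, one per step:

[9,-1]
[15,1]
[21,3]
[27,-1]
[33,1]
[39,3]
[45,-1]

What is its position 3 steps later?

First: linear, +6 per step → 63 at step 9.
Second: cycles through -1, 1, 3 every 3 steps. Step 9 lands at position 0 of the cycle → -1.

[63,-1]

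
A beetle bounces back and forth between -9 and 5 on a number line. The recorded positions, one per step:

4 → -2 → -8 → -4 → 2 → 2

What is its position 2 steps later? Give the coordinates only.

The value reflects between -9 and 5, moving 6 per step.
  step 6: 2 → -4
  step 7: -4 → -8

-8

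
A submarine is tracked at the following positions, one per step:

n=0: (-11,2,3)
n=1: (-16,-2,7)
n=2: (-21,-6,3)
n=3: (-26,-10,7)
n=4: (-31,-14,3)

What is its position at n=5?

The first coordinate changes by -5 each step, so at step 5 it is -11 + 5·(-5) = -36.
The second coordinate changes by -4 each step, so at step 5 it is 2 + 5·(-4) = -18.
The third coordinate repeats the cycle [3, 7] with period 2; step 5 mod 2 = 1, giving 7.

(-36,-18,7)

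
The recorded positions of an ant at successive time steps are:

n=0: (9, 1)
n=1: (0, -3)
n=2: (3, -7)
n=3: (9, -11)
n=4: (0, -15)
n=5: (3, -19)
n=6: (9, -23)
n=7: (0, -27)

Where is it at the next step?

The first coordinate repeats the cycle [9, 0, 3] with period 3; step 8 mod 3 = 2, giving 3.
The second coordinate changes by -4 each step, so at step 8 it is 1 + 8·(-4) = -31.

(3, -31)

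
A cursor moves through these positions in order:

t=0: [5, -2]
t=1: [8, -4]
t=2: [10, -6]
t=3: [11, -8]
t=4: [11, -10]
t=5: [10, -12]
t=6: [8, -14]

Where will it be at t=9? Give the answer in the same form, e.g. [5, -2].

[-4, -20]

Taking differences between consecutive positions: [+3, -2], [+2, -2], [+1, -2], [+0, -2], [-1, -2], [-2, -2]. These grow by [-1, +0] each step.
step 7: [8, -14] + [-3, -2] → [5, -16]
step 8: [5, -16] + [-4, -2] → [1, -18]
step 9: [1, -18] + [-5, -2] → [-4, -20]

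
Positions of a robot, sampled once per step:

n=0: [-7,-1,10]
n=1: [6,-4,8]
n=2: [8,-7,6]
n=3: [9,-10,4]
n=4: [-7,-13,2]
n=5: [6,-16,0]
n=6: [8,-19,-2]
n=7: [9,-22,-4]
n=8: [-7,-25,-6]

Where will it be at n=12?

The first coordinate repeats the cycle [-7, 6, 8, 9] with period 4; step 12 mod 4 = 0, giving -7.
The second coordinate changes by -3 each step, so at step 12 it is -1 + 12·(-3) = -37.
The third coordinate changes by -2 each step, so at step 12 it is 10 + 12·(-2) = -14.

[-7,-37,-14]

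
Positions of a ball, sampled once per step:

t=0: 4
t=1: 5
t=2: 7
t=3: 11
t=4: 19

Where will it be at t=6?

67

Consecutive displacements +1, +2, +4, +8 scale by a factor of 2 each step.
step 5: 19 + 16 → 35
step 6: 35 + 32 → 67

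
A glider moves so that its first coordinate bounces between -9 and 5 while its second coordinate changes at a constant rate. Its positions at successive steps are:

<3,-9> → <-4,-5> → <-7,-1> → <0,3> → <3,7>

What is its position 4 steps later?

The first coordinate reflects between -9 and 5, moving 7 per step.
  step 5: 3 → -4
  step 6: -4 → -7
  step 7: -7 → 0
  step 8: 0 → 3
The second coordinate changes by +4 each step: at step 8 it is 23.

<3,23>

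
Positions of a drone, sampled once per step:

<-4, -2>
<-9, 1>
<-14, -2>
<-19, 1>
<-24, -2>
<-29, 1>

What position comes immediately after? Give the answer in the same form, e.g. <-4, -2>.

First: linear, -5 per step → -34 at step 6.
Second: cycles through -2, 1 every 2 steps. Step 6 lands at position 0 of the cycle → -2.

<-34, -2>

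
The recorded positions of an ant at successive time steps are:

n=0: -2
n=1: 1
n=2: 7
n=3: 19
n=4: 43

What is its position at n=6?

Consecutive displacements +3, +6, +12, +24 scale by a factor of 2 each step.
step 5: 43 + 48 → 91
step 6: 91 + 96 → 187

187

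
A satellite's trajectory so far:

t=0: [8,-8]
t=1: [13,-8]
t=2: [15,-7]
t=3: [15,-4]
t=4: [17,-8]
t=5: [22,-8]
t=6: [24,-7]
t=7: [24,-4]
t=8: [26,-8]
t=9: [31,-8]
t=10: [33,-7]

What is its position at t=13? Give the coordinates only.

Differencing gives [+5,+0], [+2,+1], [+0,+3], [+2,-4], [+5,+0], [+2,+1], [+0,+3], [+2,-4], [+5,+0], [+2,+1]. This is the pattern [+5,+0], [+2,+1], [+0,+3], [+2,-4] repeated.
step 11: apply [+0,+3] → [33,-4]
step 12: apply [+2,-4] → [35,-8]
step 13: apply [+5,+0] → [40,-8]

[40,-8]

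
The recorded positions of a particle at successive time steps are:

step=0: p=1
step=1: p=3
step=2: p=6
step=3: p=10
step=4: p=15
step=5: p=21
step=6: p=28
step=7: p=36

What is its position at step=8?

Successive displacements: +2, +3, +4, +5, +6, +7, +8 — each changes by +1.
step 8: 36 + 9 → p=45

p=45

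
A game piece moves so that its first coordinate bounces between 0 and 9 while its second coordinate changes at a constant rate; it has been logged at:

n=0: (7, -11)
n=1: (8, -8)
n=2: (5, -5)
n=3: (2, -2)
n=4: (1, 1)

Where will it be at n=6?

(7, 7)

The first coordinate reflects between 0 and 9, moving 3 per step.
  step 5: 1 → 4
  step 6: 4 → 7
The second coordinate changes by +3 each step: at step 6 it is 7.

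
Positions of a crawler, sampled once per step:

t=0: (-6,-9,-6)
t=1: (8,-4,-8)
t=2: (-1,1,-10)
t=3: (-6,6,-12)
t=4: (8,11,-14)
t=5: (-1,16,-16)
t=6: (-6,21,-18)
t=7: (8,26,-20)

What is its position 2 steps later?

First: cycles through -6, 8, -1 every 3 steps. Step 9 lands at position 0 of the cycle → -6.
Second: linear, +5 per step → 36 at step 9.
Third: linear, -2 per step → -24 at step 9.

(-6,36,-24)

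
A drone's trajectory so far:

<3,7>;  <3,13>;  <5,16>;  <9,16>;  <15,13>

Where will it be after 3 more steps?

Successive displacements: <+0,+6>, <+2,+3>, <+4,+0>, <+6,-3> — each changes by <+2,-3>.
step 5: <15,13> + <+8,-6> → <23,7>
step 6: <23,7> + <+10,-9> → <33,-2>
step 7: <33,-2> + <+12,-12> → <45,-14>

<45,-14>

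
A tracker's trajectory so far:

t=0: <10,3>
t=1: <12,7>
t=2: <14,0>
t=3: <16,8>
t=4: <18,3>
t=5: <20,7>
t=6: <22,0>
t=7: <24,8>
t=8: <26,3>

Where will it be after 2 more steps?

<30,0>

The first coordinate changes by +2 each step, so at step 10 it is 10 + 10·(2) = 30.
The second coordinate repeats the cycle [3, 7, 0, 8] with period 4; step 10 mod 4 = 2, giving 0.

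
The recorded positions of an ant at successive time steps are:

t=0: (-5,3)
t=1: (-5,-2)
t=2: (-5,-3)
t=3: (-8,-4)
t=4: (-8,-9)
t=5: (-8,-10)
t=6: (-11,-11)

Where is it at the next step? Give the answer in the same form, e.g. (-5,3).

The moves between consecutive positions are (+0,-5), (+0,-1), (-3,-1), (+0,-5), (+0,-1), (-3,-1); they repeat the 3-cycle [(+0,-5), (+0,-1), (-3,-1)].
step 7: apply (+0,-5) → (-11,-16)

(-11,-16)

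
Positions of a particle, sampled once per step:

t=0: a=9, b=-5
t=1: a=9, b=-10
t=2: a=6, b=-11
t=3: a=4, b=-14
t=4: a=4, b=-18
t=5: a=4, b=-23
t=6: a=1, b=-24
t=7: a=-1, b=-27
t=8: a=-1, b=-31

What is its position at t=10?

The moves between consecutive positions are (+0,-5), (-3,-1), (-2,-3), (+0,-4), (+0,-5), (-3,-1), (-2,-3), (+0,-4); they repeat the 4-cycle [(+0,-5), (-3,-1), (-2,-3), (+0,-4)].
step 9: apply (+0,-5) → a=-1, b=-36
step 10: apply (-3,-1) → a=-4, b=-37

a=-4, b=-37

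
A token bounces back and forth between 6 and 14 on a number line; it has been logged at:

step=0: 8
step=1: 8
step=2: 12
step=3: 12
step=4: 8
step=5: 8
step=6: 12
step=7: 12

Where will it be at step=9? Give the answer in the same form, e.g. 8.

The value reflects between 6 and 14, moving 4 per step.
  step 8: 12 → 8
  step 9: 8 → 8

8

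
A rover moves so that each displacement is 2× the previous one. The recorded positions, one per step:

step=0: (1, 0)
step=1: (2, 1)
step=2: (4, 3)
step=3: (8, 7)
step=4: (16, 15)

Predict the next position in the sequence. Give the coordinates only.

Step-to-step displacements: (+1, +1), (+2, +2), (+4, +4), (+8, +8); each is 2× the previous.
step 5: (16, 15) + (+16, +16) → (32, 31)

(32, 31)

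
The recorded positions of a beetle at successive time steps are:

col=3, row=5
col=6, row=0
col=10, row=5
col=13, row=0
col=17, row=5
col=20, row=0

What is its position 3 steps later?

col=31, row=5

Differencing gives (+3,-5), (+4,+5), (+3,-5), (+4,+5), (+3,-5). This is the pattern (+3,-5), (+4,+5) repeated.
step 6: apply (+4,+5) → col=24, row=5
step 7: apply (+3,-5) → col=27, row=0
step 8: apply (+4,+5) → col=31, row=5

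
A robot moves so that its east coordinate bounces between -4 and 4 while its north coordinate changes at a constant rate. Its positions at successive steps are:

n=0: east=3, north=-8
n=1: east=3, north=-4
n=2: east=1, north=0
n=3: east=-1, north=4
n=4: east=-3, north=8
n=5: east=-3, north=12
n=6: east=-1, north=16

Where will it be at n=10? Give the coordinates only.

The east coordinate reflects between -4 and 4, moving 2 per step.
  step 7: -1 → 1
  step 8: 1 → 3
  step 9: 3 → 3
  step 10: 3 → 1
The north coordinate changes by +4 each step: at step 10 it is 32.

east=1, north=32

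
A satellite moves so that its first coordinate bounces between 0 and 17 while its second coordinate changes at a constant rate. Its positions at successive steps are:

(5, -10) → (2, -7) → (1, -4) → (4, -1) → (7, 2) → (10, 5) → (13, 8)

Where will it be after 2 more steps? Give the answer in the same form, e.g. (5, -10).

(15, 14)

The first coordinate travels 3 per step and bounces off the walls at 0 and 17.
  step 7: 13 → 16
  step 8: 16 → 15
The second coordinate changes by +3 each step: at step 8 it is 14.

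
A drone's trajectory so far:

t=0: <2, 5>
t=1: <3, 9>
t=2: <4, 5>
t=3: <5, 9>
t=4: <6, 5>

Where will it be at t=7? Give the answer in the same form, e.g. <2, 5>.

The first coordinate changes by +1 each step, so at step 7 it is 2 + 7·(1) = 9.
The second coordinate repeats the cycle [5, 9] with period 2; step 7 mod 2 = 1, giving 9.

<9, 9>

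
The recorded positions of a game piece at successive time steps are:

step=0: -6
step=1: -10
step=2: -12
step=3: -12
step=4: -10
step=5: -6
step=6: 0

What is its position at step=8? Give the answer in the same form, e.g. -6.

Successive displacements: -4, -2, +0, +2, +4, +6 — each changes by +2.
step 7: 0 + 8 → 8
step 8: 8 + 10 → 18

18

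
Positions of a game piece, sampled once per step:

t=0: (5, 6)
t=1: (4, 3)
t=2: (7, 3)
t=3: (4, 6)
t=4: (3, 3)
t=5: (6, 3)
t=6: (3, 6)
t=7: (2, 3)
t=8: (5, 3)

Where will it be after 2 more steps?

Step-to-step displacements: (-1, -3), (+3, +0), (-3, +3), (-1, -3), (+3, +0), (-3, +3), (-1, -3), (+3, +0) — a repeating cycle of length 3.
step 9: apply (-3, +3) → (2, 6)
step 10: apply (-1, -3) → (1, 3)

(1, 3)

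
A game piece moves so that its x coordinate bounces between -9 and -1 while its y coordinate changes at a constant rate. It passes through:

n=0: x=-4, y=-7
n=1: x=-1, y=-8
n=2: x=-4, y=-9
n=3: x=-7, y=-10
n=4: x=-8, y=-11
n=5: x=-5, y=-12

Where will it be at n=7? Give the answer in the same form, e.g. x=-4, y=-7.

x=-3, y=-14

The x coordinate travels 3 per step and bounces off the walls at -9 and -1.
  step 6: -5 → -2
  step 7: -2 → -3
The y coordinate changes by -1 each step: at step 7 it is -14.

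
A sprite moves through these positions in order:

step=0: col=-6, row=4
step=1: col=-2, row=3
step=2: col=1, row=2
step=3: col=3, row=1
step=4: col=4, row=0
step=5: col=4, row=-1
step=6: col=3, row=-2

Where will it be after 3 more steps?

col=-6, row=-5

Taking differences between consecutive positions: (+4, -1), (+3, -1), (+2, -1), (+1, -1), (+0, -1), (-1, -1). These grow by (-1, +0) each step.
step 7: col=3, row=-2 + (-2, -1) → col=1, row=-3
step 8: col=1, row=-3 + (-3, -1) → col=-2, row=-4
step 9: col=-2, row=-4 + (-4, -1) → col=-6, row=-5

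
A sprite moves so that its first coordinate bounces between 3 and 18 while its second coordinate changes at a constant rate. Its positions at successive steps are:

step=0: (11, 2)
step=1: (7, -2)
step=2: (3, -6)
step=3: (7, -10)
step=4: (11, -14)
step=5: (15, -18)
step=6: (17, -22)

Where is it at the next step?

(13, -26)

The first coordinate travels 4 per step and bounces off the walls at 3 and 18.
  step 7: 17 → 13
The second coordinate changes by -4 each step: at step 7 it is -26.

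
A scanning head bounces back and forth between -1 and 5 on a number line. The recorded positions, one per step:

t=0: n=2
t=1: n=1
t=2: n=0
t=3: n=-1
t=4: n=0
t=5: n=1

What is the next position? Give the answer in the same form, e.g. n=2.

n=2

The value reflects between -1 and 5, moving 1 per step.
  step 6: 1 → 2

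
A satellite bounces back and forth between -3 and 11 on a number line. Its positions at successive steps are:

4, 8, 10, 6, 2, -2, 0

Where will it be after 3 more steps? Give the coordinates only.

10

The value reflects between -3 and 11, moving 4 per step.
  step 7: 0 → 4
  step 8: 4 → 8
  step 9: 8 → 10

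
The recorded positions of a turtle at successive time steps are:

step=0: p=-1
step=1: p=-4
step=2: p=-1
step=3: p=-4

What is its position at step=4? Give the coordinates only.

Consecutive displacements -3, +3, -3 scale by a factor of -1 each step.
step 4: -4 + 3 → p=-1

p=-1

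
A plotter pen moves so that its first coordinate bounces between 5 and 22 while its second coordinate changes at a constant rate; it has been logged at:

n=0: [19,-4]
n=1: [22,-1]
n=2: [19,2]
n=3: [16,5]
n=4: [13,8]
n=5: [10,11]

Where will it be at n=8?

[9,20]

The first coordinate reflects between 5 and 22, moving 3 per step.
  step 6: 10 → 7
  step 7: 7 → 6
  step 8: 6 → 9
The second coordinate changes by +3 each step: at step 8 it is 20.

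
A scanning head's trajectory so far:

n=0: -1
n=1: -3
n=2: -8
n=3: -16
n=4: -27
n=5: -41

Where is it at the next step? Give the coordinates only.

-58

First differences are -2, -5, -8, -11, -14; their common second difference is -3 (constant acceleration).
step 6: -41 − 17 → -58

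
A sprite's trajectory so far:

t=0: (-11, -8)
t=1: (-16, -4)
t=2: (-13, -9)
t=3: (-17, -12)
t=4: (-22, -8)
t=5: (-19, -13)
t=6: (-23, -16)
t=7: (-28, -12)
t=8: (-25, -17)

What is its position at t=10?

The moves between consecutive positions are (-5, +4), (+3, -5), (-4, -3), (-5, +4), (+3, -5), (-4, -3), (-5, +4), (+3, -5); they repeat the 3-cycle [(-5, +4), (+3, -5), (-4, -3)].
step 9: apply (-4, -3) → (-29, -20)
step 10: apply (-5, +4) → (-34, -16)

(-34, -16)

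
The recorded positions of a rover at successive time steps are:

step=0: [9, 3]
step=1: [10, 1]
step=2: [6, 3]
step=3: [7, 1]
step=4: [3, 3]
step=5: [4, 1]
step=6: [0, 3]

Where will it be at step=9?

The moves between consecutive positions are [+1, -2], [-4, +2], [+1, -2], [-4, +2], [+1, -2], [-4, +2]; they repeat the 2-cycle [[+1, -2], [-4, +2]].
step 7: apply [+1, -2] → [1, 1]
step 8: apply [-4, +2] → [-3, 3]
step 9: apply [+1, -2] → [-2, 1]

[-2, 1]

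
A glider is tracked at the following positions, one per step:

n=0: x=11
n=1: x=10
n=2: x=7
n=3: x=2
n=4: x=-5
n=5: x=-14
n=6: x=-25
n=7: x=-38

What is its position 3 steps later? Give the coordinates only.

First differences are -1, -3, -5, -7, -9, -11, -13; their common second difference is -2 (constant acceleration).
step 8: -38 − 15 → x=-53
step 9: -53 − 17 → x=-70
step 10: -70 − 19 → x=-89

x=-89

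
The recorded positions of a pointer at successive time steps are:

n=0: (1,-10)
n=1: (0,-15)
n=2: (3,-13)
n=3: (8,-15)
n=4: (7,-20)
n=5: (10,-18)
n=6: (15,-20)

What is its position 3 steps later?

Differencing gives (-1,-5), (+3,+2), (+5,-2), (-1,-5), (+3,+2), (+5,-2). This is the pattern (-1,-5), (+3,+2), (+5,-2) repeated.
step 7: apply (-1,-5) → (14,-25)
step 8: apply (+3,+2) → (17,-23)
step 9: apply (+5,-2) → (22,-25)

(22,-25)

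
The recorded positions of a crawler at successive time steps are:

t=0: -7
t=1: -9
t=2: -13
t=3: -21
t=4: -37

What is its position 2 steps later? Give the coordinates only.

Step-to-step displacements: -2, -4, -8, -16; each is 2× the previous.
step 5: -37 − 32 → -69
step 6: -69 − 64 → -133

-133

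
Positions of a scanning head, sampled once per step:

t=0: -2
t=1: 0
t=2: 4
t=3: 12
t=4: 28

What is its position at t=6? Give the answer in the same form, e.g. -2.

Consecutive displacements +2, +4, +8, +16 scale by a factor of 2 each step.
step 5: 28 + 32 → 60
step 6: 60 + 64 → 124

124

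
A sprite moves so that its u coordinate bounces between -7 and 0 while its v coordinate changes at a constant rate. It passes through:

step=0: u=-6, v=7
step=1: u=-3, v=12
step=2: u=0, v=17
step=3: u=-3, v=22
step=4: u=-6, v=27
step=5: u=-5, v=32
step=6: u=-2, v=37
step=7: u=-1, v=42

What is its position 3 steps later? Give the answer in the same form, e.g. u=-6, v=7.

u=-4, v=57

The u coordinate reflects between -7 and 0, moving 3 per step.
  step 8: -1 → -4
  step 9: -4 → -7
  step 10: -7 → -4
The v coordinate changes by +5 each step: at step 10 it is 57.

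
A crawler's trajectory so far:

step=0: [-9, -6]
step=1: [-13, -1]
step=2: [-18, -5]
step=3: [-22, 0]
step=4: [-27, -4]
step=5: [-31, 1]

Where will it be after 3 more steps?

[-45, -2]

Step-to-step displacements: [-4, +5], [-5, -4], [-4, +5], [-5, -4], [-4, +5] — a repeating cycle of length 2.
step 6: apply [-5, -4] → [-36, -3]
step 7: apply [-4, +5] → [-40, 2]
step 8: apply [-5, -4] → [-45, -2]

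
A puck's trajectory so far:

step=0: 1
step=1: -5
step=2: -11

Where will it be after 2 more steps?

-23

Constant displacement of -6 per step.
step 3: -11 − 6 → -17
step 4: -17 − 6 → -23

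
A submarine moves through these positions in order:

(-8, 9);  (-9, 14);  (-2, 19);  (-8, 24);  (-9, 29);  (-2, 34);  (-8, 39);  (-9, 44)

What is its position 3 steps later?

(-9, 59)

First: cycles through -8, -9, -2 every 3 steps. Step 10 lands at position 1 of the cycle → -9.
Second: linear, +5 per step → 59 at step 10.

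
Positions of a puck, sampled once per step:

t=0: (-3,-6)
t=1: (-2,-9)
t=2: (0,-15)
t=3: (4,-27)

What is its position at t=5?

Step-to-step displacements: (+1,-3), (+2,-6), (+4,-12); each is 2× the previous.
step 4: (4,-27) + (+8,-24) → (12,-51)
step 5: (12,-51) + (+16,-48) → (28,-99)

(28,-99)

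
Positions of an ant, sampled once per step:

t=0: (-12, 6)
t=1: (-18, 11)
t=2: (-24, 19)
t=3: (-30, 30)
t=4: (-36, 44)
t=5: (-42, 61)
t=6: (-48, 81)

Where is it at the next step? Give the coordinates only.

Taking differences between consecutive positions: (-6, +5), (-6, +8), (-6, +11), (-6, +14), (-6, +17), (-6, +20). These grow by (+0, +3) each step.
step 7: (-48, 81) + (-6, +23) → (-54, 104)

(-54, 104)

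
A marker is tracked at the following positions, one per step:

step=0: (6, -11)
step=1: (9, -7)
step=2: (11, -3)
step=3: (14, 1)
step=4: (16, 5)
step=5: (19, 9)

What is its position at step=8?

The moves between consecutive positions are (+3, +4), (+2, +4), (+3, +4), (+2, +4), (+3, +4); they repeat the 2-cycle [(+3, +4), (+2, +4)].
step 6: apply (+2, +4) → (21, 13)
step 7: apply (+3, +4) → (24, 17)
step 8: apply (+2, +4) → (26, 21)

(26, 21)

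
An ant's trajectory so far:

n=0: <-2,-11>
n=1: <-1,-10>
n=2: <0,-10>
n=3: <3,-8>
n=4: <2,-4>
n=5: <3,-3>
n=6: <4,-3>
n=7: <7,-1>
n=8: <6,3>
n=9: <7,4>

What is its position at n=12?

The moves between consecutive positions are <+1,+1>, <+1,+0>, <+3,+2>, <-1,+4>, <+1,+1>, <+1,+0>, <+3,+2>, <-1,+4>, <+1,+1>; they repeat the 4-cycle [<+1,+1>, <+1,+0>, <+3,+2>, <-1,+4>].
step 10: apply <+1,+0> → <8,4>
step 11: apply <+3,+2> → <11,6>
step 12: apply <-1,+4> → <10,10>

<10,10>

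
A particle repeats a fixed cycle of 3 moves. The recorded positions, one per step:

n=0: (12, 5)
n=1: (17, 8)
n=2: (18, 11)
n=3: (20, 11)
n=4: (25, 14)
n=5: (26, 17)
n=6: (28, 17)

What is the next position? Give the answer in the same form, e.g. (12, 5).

(33, 20)

Differencing gives (+5, +3), (+1, +3), (+2, +0), (+5, +3), (+1, +3), (+2, +0). This is the pattern (+5, +3), (+1, +3), (+2, +0) repeated.
step 7: apply (+5, +3) → (33, 20)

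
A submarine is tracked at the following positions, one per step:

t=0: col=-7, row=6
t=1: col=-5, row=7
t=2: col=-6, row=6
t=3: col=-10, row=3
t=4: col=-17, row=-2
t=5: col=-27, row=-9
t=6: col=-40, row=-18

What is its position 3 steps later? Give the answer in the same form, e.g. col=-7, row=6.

col=-97, row=-57

Successive displacements: (+2, +1), (-1, -1), (-4, -3), (-7, -5), (-10, -7), (-13, -9) — each changes by (-3, -2).
step 7: col=-40, row=-18 + (-16, -11) → col=-56, row=-29
step 8: col=-56, row=-29 + (-19, -13) → col=-75, row=-42
step 9: col=-75, row=-42 + (-22, -15) → col=-97, row=-57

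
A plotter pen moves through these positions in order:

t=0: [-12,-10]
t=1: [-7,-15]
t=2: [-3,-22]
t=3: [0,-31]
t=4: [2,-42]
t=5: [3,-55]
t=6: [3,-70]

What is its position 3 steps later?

First differences are [+5,-5], [+4,-7], [+3,-9], [+2,-11], [+1,-13], [+0,-15]; their common second difference is [-1,-2] (constant acceleration).
step 7: [3,-70] + [-1,-17] → [2,-87]
step 8: [2,-87] + [-2,-19] → [0,-106]
step 9: [0,-106] + [-3,-21] → [-3,-127]

[-3,-127]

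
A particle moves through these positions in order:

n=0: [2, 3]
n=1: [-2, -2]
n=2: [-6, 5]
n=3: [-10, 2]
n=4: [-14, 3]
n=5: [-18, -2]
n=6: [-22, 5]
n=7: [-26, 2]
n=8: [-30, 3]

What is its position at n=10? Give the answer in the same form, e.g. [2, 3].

First: linear, -4 per step → -38 at step 10.
Second: cycles through 3, -2, 5, 2 every 4 steps. Step 10 lands at position 2 of the cycle → 5.

[-38, 5]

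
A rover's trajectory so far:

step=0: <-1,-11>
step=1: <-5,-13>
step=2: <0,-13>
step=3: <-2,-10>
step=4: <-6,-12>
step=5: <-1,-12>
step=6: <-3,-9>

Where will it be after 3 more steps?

Step-to-step displacements: <-4,-2>, <+5,+0>, <-2,+3>, <-4,-2>, <+5,+0>, <-2,+3> — a repeating cycle of length 3.
step 7: apply <-4,-2> → <-7,-11>
step 8: apply <+5,+0> → <-2,-11>
step 9: apply <-2,+3> → <-4,-8>

<-4,-8>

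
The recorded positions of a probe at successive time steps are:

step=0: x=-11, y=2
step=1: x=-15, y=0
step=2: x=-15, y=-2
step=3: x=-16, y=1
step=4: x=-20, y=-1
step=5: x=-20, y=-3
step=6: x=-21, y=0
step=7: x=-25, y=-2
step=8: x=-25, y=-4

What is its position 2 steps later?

The moves between consecutive positions are (-4, -2), (+0, -2), (-1, +3), (-4, -2), (+0, -2), (-1, +3), (-4, -2), (+0, -2); they repeat the 3-cycle [(-4, -2), (+0, -2), (-1, +3)].
step 9: apply (-1, +3) → x=-26, y=-1
step 10: apply (-4, -2) → x=-30, y=-3

x=-30, y=-3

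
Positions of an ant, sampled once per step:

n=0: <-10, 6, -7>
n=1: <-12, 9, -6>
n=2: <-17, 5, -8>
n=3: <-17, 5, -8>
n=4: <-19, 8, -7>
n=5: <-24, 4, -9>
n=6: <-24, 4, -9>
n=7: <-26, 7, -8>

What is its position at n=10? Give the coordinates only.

Step-to-step displacements: <-2, +3, +1>, <-5, -4, -2>, <+0, +0, +0>, <-2, +3, +1>, <-5, -4, -2>, <+0, +0, +0>, <-2, +3, +1> — a repeating cycle of length 3.
step 8: apply <-5, -4, -2> → <-31, 3, -10>
step 9: apply <+0, +0, +0> → <-31, 3, -10>
step 10: apply <-2, +3, +1> → <-33, 6, -9>

<-33, 6, -9>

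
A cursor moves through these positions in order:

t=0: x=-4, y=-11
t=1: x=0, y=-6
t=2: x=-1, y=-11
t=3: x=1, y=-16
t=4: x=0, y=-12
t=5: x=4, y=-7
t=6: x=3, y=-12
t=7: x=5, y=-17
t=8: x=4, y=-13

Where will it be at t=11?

Step-to-step displacements: (+4, +5), (-1, -5), (+2, -5), (-1, +4), (+4, +5), (-1, -5), (+2, -5), (-1, +4) — a repeating cycle of length 4.
step 9: apply (+4, +5) → x=8, y=-8
step 10: apply (-1, -5) → x=7, y=-13
step 11: apply (+2, -5) → x=9, y=-18

x=9, y=-18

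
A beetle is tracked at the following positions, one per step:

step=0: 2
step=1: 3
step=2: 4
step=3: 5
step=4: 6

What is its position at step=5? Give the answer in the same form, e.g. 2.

Each step adds +1 to the position.
step 5: 6 + 1 → 7

7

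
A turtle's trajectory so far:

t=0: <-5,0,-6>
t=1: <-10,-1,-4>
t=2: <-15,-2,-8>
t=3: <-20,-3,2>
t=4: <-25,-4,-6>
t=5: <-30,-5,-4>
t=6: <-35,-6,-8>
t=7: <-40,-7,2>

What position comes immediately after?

The first coordinate changes by -5 each step, so at step 8 it is -5 + 8·(-5) = -45.
The second coordinate changes by -1 each step, so at step 8 it is 0 + 8·(-1) = -8.
The third coordinate repeats the cycle [-6, -4, -8, 2] with period 4; step 8 mod 4 = 0, giving -6.

<-45,-8,-6>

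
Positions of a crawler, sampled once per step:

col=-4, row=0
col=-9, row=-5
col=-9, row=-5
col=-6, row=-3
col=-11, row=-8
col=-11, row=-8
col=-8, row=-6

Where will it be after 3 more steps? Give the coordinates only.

Step-to-step displacements: (-5, -5), (+0, +0), (+3, +2), (-5, -5), (+0, +0), (+3, +2) — a repeating cycle of length 3.
step 7: apply (-5, -5) → col=-13, row=-11
step 8: apply (+0, +0) → col=-13, row=-11
step 9: apply (+3, +2) → col=-10, row=-9

col=-10, row=-9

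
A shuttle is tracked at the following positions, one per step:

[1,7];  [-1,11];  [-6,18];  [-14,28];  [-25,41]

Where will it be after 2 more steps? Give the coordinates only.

[-56,76]

Taking differences between consecutive positions: [-2,+4], [-5,+7], [-8,+10], [-11,+13]. These grow by [-3,+3] each step.
step 5: [-25,41] + [-14,+16] → [-39,57]
step 6: [-39,57] + [-17,+19] → [-56,76]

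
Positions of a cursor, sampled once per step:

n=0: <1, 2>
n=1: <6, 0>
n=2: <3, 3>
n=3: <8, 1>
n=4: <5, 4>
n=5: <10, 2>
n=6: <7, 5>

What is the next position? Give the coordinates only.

<12, 3>

The moves between consecutive positions are <+5, -2>, <-3, +3>, <+5, -2>, <-3, +3>, <+5, -2>, <-3, +3>; they repeat the 2-cycle [<+5, -2>, <-3, +3>].
step 7: apply <+5, -2> → <12, 3>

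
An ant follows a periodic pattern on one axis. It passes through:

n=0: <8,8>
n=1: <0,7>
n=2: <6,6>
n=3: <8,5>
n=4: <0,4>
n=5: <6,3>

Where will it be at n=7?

<0,1>

First: cycles through 8, 0, 6 every 3 steps. Step 7 lands at position 1 of the cycle → 0.
Second: linear, -1 per step → 1 at step 7.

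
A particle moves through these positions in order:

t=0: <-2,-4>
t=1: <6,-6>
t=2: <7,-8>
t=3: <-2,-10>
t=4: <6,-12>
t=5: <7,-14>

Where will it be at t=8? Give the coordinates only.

<7,-20>

The first coordinate repeats the cycle [-2, 6, 7] with period 3; step 8 mod 3 = 2, giving 7.
The second coordinate changes by -2 each step, so at step 8 it is -4 + 8·(-2) = -20.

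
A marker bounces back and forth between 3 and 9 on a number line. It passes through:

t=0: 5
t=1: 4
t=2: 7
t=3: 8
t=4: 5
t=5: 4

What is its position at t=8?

The value travels 3 per step and bounces off the walls at 3 and 9.
  step 6: 4 → 7
  step 7: 7 → 8
  step 8: 8 → 5

5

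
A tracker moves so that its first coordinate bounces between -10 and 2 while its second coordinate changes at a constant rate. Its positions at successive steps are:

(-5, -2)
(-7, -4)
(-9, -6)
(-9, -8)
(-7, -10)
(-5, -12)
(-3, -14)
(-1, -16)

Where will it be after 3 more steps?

The first coordinate reflects between -10 and 2, moving 2 per step.
  step 8: -1 → 1
  step 9: 1 → 1
  step 10: 1 → -1
The second coordinate changes by -2 each step: at step 10 it is -22.

(-1, -22)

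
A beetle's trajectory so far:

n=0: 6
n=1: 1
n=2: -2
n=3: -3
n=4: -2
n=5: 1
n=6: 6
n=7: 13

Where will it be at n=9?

33

First differences are -5, -3, -1, +1, +3, +5, +7; their common second difference is +2 (constant acceleration).
step 8: 13 + 9 → 22
step 9: 22 + 11 → 33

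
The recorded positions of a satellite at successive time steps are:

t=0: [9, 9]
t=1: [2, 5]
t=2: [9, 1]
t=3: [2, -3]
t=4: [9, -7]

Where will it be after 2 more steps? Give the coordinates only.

First: cycles through 9, 2 every 2 steps. Step 6 lands at position 0 of the cycle → 9.
Second: linear, -4 per step → -15 at step 6.

[9, -15]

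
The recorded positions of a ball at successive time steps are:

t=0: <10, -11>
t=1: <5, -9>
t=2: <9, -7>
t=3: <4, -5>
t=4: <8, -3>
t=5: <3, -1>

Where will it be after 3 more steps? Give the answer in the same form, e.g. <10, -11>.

Differencing gives <-5, +2>, <+4, +2>, <-5, +2>, <+4, +2>, <-5, +2>. This is the pattern <-5, +2>, <+4, +2> repeated.
step 6: apply <+4, +2> → <7, 1>
step 7: apply <-5, +2> → <2, 3>
step 8: apply <+4, +2> → <6, 5>

<6, 5>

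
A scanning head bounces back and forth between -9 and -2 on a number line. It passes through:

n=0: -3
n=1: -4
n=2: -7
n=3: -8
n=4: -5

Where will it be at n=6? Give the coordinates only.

The value reflects between -9 and -2, moving 3 per step.
  step 5: -5 → -2
  step 6: -2 → -5

-5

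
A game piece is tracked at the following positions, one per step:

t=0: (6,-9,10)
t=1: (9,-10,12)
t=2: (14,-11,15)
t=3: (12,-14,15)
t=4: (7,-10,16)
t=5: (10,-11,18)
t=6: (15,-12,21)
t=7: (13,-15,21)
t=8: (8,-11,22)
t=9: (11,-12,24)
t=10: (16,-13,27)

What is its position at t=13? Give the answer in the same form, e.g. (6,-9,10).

Differencing gives (+3,-1,+2), (+5,-1,+3), (-2,-3,+0), (-5,+4,+1), (+3,-1,+2), (+5,-1,+3), (-2,-3,+0), (-5,+4,+1), (+3,-1,+2), (+5,-1,+3). This is the pattern (+3,-1,+2), (+5,-1,+3), (-2,-3,+0), (-5,+4,+1) repeated.
step 11: apply (-2,-3,+0) → (14,-16,27)
step 12: apply (-5,+4,+1) → (9,-12,28)
step 13: apply (+3,-1,+2) → (12,-13,30)

(12,-13,30)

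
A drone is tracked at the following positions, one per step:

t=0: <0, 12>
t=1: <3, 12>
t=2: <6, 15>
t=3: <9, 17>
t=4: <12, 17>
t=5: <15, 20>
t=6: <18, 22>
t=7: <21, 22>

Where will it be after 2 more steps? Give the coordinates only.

<27, 27>

Differencing gives <+3, +0>, <+3, +3>, <+3, +2>, <+3, +0>, <+3, +3>, <+3, +2>, <+3, +0>. This is the pattern <+3, +0>, <+3, +3>, <+3, +2> repeated.
step 8: apply <+3, +3> → <24, 25>
step 9: apply <+3, +2> → <27, 27>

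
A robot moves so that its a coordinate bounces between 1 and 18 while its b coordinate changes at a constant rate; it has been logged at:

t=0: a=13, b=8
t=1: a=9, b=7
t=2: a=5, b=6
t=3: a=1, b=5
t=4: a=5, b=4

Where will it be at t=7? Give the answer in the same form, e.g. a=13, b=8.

The a coordinate reflects between 1 and 18, moving 4 per step.
  step 5: 5 → 9
  step 6: 9 → 13
  step 7: 13 → 17
The b coordinate changes by -1 each step: at step 7 it is 1.

a=17, b=1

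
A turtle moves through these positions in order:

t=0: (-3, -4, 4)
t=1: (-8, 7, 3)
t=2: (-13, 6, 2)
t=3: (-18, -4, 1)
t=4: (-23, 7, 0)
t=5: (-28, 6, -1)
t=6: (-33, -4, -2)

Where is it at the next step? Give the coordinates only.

The first coordinate changes by -5 each step, so at step 7 it is -3 + 7·(-5) = -38.
The second coordinate repeats the cycle [-4, 7, 6] with period 3; step 7 mod 3 = 1, giving 7.
The third coordinate changes by -1 each step, so at step 7 it is 4 + 7·(-1) = -3.

(-38, 7, -3)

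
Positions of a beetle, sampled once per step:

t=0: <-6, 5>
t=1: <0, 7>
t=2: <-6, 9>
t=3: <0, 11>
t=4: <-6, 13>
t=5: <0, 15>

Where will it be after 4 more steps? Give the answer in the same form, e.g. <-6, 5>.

<0, 23>

First: cycles through -6, 0 every 2 steps. Step 9 lands at position 1 of the cycle → 0.
Second: linear, +2 per step → 23 at step 9.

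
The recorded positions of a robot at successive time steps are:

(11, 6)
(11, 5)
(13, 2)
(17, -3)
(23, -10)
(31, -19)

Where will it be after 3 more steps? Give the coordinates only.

Taking differences between consecutive positions: (+0, -1), (+2, -3), (+4, -5), (+6, -7), (+8, -9). These grow by (+2, -2) each step.
step 6: (31, -19) + (+10, -11) → (41, -30)
step 7: (41, -30) + (+12, -13) → (53, -43)
step 8: (53, -43) + (+14, -15) → (67, -58)

(67, -58)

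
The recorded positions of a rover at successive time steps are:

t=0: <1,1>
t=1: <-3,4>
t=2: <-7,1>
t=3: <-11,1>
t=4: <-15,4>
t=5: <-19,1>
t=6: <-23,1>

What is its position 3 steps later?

The first coordinate changes by -4 each step, so at step 9 it is 1 + 9·(-4) = -35.
The second coordinate repeats the cycle [1, 4, 1] with period 3; step 9 mod 3 = 0, giving 1.

<-35,1>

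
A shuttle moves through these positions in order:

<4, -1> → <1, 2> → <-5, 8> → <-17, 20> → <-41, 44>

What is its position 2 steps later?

Step-to-step displacements: <-3, +3>, <-6, +6>, <-12, +12>, <-24, +24>; each is 2× the previous.
step 5: <-41, 44> + <-48, +48> → <-89, 92>
step 6: <-89, 92> + <-96, +96> → <-185, 188>

<-185, 188>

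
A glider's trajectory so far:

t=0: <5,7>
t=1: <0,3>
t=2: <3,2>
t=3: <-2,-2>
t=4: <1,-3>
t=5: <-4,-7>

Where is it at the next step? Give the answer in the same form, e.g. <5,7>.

The moves between consecutive positions are <-5,-4>, <+3,-1>, <-5,-4>, <+3,-1>, <-5,-4>; they repeat the 2-cycle [<-5,-4>, <+3,-1>].
step 6: apply <+3,-1> → <-1,-8>

<-1,-8>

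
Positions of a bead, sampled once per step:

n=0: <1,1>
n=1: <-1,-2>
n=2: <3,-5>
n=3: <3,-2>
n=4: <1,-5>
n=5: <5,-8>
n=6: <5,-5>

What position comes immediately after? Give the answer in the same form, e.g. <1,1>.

The moves between consecutive positions are <-2,-3>, <+4,-3>, <+0,+3>, <-2,-3>, <+4,-3>, <+0,+3>; they repeat the 3-cycle [<-2,-3>, <+4,-3>, <+0,+3>].
step 7: apply <-2,-3> → <3,-8>

<3,-8>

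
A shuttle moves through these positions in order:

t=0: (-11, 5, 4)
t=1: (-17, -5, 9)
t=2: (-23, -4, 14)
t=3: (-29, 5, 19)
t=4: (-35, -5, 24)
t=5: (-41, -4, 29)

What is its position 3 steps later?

(-59, -4, 44)

The first coordinate changes by -6 each step, so at step 8 it is -11 + 8·(-6) = -59.
The second coordinate repeats the cycle [5, -5, -4] with period 3; step 8 mod 3 = 2, giving -4.
The third coordinate changes by +5 each step, so at step 8 it is 4 + 8·(5) = 44.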